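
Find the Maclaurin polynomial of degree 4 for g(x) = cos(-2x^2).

1 - 2*x^4

g(0) = 1
g′(0) = 0
g′′(0) = 0
g′′′(0) = 0
g^(4)(0) = -48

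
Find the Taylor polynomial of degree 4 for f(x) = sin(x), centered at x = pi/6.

(x - pi/6)^4/48 - sqrt(3)*(x - pi/6)^3/12 - (x - pi/6)^2/4 + sqrt(3)*(x - pi/6)/2 + 1/2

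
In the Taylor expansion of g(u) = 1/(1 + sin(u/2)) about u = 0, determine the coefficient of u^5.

-61/3840

Substitute the inner expansion into the outer series and collect powers.
[u^0] = 1;  [u^1] = -1/2;  [u^2] = 1/4;  [u^3] = -5/48;  [u^4] = 1/24;  [u^5] = -61/3840.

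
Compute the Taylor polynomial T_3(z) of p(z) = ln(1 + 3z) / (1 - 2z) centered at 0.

Expand each factor separately, then convolve coefficients.
p(0) = 0
p′(0) = 3
p′′(0) = 3
p′′′(0) = 72

12*z^3 + 3*z^2/2 + 3*z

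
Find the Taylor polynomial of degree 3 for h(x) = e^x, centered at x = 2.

(x - 2)^3*e^(2)/6 + (x - 2)^2*e^(2)/2 + (x - 2)*e^(2) + e^(2)

[(x - 2)^0] = e^(2);  [(x - 2)^1] = e^(2);  [(x - 2)^2] = e^(2)/2;  [(x - 2)^3] = e^(2)/6.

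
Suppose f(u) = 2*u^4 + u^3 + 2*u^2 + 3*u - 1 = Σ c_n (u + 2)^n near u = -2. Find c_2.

44

f(-2) = 25
f′(-2) = -57
f′′(-2) = 88
So c_2 = f′′(-2)/2! = 44.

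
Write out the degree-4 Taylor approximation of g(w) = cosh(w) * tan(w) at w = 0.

Take the Cauchy product of the two expansions.

5*w^3/6 + w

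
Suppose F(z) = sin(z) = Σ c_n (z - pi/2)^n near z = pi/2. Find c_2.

F(pi/2) = 1
F′(pi/2) = 0
F′′(pi/2) = -1
So c_2 = F′′(pi/2)/2! = -1/2.

-1/2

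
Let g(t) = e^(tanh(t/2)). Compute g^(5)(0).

Compose series: expand the inner function first, then feed it into the outer expansion.
The coefficient of t^5 in the expansion is -1/1280, so g^(5)(0) = 5! * (-1/1280) = -3/32.

-3/32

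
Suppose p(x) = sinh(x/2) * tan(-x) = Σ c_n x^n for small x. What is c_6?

-851/11520

Take the Cauchy product of the two expansions.
[x^0] = 0;  [x^1] = 0;  [x^2] = -1/2;  [x^3] = 0;  [x^4] = -3/16;  [x^5] = 0;  [x^6] = -851/11520.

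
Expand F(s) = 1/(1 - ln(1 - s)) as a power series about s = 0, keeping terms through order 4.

s^4/6 - s^3/3 + s^2/2 - s + 1

Compose series: expand the inner function first, then feed it into the outer expansion.
[s^0] = 1;  [s^1] = -1;  [s^2] = 1/2;  [s^3] = -1/3;  [s^4] = 1/6.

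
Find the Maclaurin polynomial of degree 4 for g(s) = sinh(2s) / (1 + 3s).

-58*s^4 + 58*s^3/3 - 6*s^2 + 2*s

Take the Cauchy product of the two expansions.
[s^0] = 0;  [s^1] = 2;  [s^2] = -6;  [s^3] = 58/3;  [s^4] = -58.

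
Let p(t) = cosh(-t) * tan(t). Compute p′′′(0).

5

Write out both Maclaurin series and multiply, keeping only the needed powers.
From the series, [t^3] p = 5/6; multiply by 3! = 6 to get 5.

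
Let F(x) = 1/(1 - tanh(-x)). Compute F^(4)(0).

Plug the Maclaurin series of the inner function into that of the outer and collect terms.
The coefficient of x^4 in the expansion is 1/3, so F^(4)(0) = 4! * (1/3) = 8.

8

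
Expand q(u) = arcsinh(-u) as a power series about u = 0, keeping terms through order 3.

Compute the successive derivatives at the expansion point and divide by k!.

u^3/6 - u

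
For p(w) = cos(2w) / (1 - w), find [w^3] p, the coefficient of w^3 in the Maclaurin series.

Multiply the numerator's expansion by the denominator's geometric series.

-1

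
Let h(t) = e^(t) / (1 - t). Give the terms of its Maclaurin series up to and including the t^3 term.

8*t^3/3 + 5*t^2/2 + 2*t + 1

Expand 1/(denominator) as a geometric series and multiply by the numerator's series.
h(0) = 1
h′(0) = 2
h′′(0) = 5
h′′′(0) = 16
Dividing each by k! gives the coefficients c_0, ..., c_3.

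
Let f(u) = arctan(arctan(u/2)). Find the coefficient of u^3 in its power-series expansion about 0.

-1/12

Compose series: expand the inner function first, then feed it into the outer expansion.
[u^0] = 0;  [u^1] = 1/2;  [u^2] = 0;  [u^3] = -1/12.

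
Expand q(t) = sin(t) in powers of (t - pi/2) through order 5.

[(t - pi/2)^0] = 1;  [(t - pi/2)^1] = 0;  [(t - pi/2)^2] = -1/2;  [(t - pi/2)^3] = 0;  [(t - pi/2)^4] = 1/24;  [(t - pi/2)^5] = 0.

(t - pi/2)^4/24 - (t - pi/2)^2/2 + 1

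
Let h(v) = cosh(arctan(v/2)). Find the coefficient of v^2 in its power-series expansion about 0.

1/8

Plug the Maclaurin series of the inner function into that of the outer and collect terms.
h(0) = 1
h′(0) = 0
h′′(0) = 1/4
So c_2 = h′′(0)/2! = 1/8.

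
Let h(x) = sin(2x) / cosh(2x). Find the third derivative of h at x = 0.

-32

Invert the denominator's series and multiply.
From the series, [x^3] h = -16/3; multiply by 3! = 6 to get -32.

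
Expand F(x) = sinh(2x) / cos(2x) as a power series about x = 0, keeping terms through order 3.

Write the quotient as an unknown series and match coefficients against numerator = denominator · series.
F(0) = 0
F′(0) = 2
F′′(0) = 0
F′′′(0) = 32
Dividing each by k! gives the coefficients c_0, ..., c_3.

16*x^3/3 + 2*x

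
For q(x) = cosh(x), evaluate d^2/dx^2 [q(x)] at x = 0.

Apply the Taylor formula c_k = f^(k)(a)/k!.
From the series, [x^2] q = 1/2; multiply by 2! = 2 to get 1.

1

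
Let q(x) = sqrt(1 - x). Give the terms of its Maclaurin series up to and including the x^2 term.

q(0) = 1
q′(0) = -1/2
q′′(0) = -1/4
Dividing each by k! gives the coefficients c_0, ..., c_2.

-x^2/8 - x/2 + 1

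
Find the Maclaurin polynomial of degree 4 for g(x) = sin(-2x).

4*x^3/3 - 2*x

Compute the successive derivatives at the expansion point and divide by k!.
g(0) = 0
g′(0) = -2
g′′(0) = 0
g′′′(0) = 8
g^(4)(0) = 0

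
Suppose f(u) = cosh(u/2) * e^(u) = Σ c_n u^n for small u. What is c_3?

7/24

Expand each factor separately, then convolve coefficients.
[u^0] = 1;  [u^1] = 1;  [u^2] = 5/8;  [u^3] = 7/24.
So c_3 = f′′′(0)/3! = 7/24.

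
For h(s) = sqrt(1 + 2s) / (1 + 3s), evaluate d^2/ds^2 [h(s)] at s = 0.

11

Take the Cauchy product of the two expansions.
The coefficient of s^2 in the expansion is 11/2, so h′′(0) = 2! * (11/2) = 11.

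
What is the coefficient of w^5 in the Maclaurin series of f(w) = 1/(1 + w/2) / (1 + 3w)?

-9331/32

Multiply the two series term by term and collect like powers.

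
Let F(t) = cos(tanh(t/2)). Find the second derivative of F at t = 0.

-1/4

Compose series: expand the inner function first, then feed it into the outer expansion.
The coefficient of t^2 in the expansion is -1/8, so F′′(0) = 2! * (-1/8) = -1/4.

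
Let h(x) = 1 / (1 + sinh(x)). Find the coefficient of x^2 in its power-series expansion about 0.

Expand as Σ (-1)^k u^k with u equal to the inner function's series.
[x^0] = 1;  [x^1] = -1;  [x^2] = 1.

1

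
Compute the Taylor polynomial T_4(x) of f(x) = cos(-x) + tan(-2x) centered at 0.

Combine the two series term by term.
f(0) = 1
f′(0) = -2
f′′(0) = -1
f′′′(0) = -16
f^(4)(0) = 1

x^4/24 - 8*x^3/3 - x^2/2 - 2*x + 1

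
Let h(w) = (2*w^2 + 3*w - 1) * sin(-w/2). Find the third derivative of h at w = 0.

Shift and add copies of the series according to the polynomial's terms.
From the series, [w^3] h = -49/48; multiply by 3! = 6 to get -49/8.

-49/8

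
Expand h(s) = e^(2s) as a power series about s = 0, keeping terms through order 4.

2*s^4/3 + 4*s^3/3 + 2*s^2 + 2*s + 1

Apply the Taylor formula c_k = f^(k)(a)/k!.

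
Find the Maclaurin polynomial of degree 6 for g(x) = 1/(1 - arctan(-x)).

8*x^6/45 - x^5/5 + x^4/3 - 2*x^3/3 + x^2 - x + 1

Plug the Maclaurin series of the inner function into that of the outer and collect terms.
g(0) = 1
g′(0) = -1
g′′(0) = 2
g′′′(0) = -4
g^(4)(0) = 8
g^(5)(0) = -24
g^(6)(0) = 128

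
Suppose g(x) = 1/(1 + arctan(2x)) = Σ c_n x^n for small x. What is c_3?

-16/3

Plug the Maclaurin series of the inner function into that of the outer and collect terms.
g(0) = 1
g′(0) = -2
g′′(0) = 8
g′′′(0) = -32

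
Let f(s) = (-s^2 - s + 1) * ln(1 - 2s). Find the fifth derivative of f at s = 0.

Distribute the polynomial across the series and collect like powers.
The coefficient of s^5 in the expansion is 4/15, so f^(5)(0) = 5! * (4/15) = 32.

32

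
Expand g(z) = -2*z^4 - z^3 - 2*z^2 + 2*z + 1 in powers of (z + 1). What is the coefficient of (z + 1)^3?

g(-1) = -4
g′(-1) = 11
g′′(-1) = -22
g′′′(-1) = 42
So c_3 = g′′′(-1)/3! = 7.

7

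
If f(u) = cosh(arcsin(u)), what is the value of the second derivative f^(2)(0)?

1

Plug the Maclaurin series of the inner function into that of the outer and collect terms.
The coefficient of u^2 in the expansion is 1/2, so f′′(0) = 2! * (1/2) = 1.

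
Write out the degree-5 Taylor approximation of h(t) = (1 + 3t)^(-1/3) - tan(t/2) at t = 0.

-2427*t^5/80 + 35*t^4/3 - 113*t^3/24 + 2*t^2 - 3*t/2 + 1

Expand each term separately and add.
h(0) = 1
h′(0) = -3/2
h′′(0) = 4
h′′′(0) = -113/4
h^(4)(0) = 280
h^(5)(0) = -7281/2
Then c_k = h^(k)(0)/k! gives each Taylor coefficient.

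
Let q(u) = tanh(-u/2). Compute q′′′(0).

1/4

The coefficient of u^3 in the expansion is 1/24, so q′′′(0) = 3! * (1/24) = 1/4.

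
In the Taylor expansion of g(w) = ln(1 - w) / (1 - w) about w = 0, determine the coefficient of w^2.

-3/2

Expand 1/(denominator) as a geometric series and multiply by the numerator's series.
g(0) = 0
g′(0) = -1
g′′(0) = -3
So c_2 = g′′(0)/2! = -3/2.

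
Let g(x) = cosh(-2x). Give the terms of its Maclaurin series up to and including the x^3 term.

g(0) = 1
g′(0) = 0
g′′(0) = 4
g′′′(0) = 0

2*x^2 + 1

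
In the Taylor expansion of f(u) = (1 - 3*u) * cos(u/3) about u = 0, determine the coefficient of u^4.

Multiply each power in the prefactor through the base expansion.
f(0) = 1
f′(0) = -3
f′′(0) = -1/9
f′′′(0) = 1
f^(4)(0) = 1/81
The Taylor polynomial is Σ f^(k)(0)/k! · u^k.

1/1944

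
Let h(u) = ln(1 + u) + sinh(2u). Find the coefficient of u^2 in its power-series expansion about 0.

Expand each term separately and add.
[u^0] = 0;  [u^1] = 3;  [u^2] = -1/2.

-1/2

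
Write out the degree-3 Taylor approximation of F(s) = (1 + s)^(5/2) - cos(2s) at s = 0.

5*s^3/16 + 31*s^2/8 + 5*s/2

Combine the two series term by term.
[s^0] = 0;  [s^1] = 5/2;  [s^2] = 31/8;  [s^3] = 5/16.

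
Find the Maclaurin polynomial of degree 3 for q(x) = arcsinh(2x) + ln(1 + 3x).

23*x^3/3 - 9*x^2/2 + 5*x

Expand each term separately and add.
q(0) = 0
q′(0) = 5
q′′(0) = -9
q′′′(0) = 46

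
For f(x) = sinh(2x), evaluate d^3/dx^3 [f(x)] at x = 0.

8

From the series, [x^3] f = 4/3; multiply by 3! = 6 to get 8.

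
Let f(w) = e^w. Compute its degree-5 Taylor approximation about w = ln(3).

(w - ln(3))^5/40 + (w - ln(3))^4/8 + (w - ln(3))^3/2 + 3*(w - ln(3))^2/2 + 3*(w - ln(3)) + 3

Differentiate repeatedly and evaluate at the center.
f(ln(3)) = 3
f′(ln(3)) = 3
f′′(ln(3)) = 3
f′′′(ln(3)) = 3
f^(4)(ln(3)) = 3
f^(5)(ln(3)) = 3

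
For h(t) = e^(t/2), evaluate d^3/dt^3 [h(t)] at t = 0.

1/8

Compute the successive derivatives at the expansion point and divide by k!.
The coefficient of t^3 in the expansion is 1/48, so h′′′(0) = 3! * (1/48) = 1/8.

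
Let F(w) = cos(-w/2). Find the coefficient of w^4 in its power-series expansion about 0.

F(0) = 1
F′(0) = 0
F′′(0) = -1/4
F′′′(0) = 0
F^(4)(0) = 1/16
Then c_k = F^(k)(0)/k! gives each Taylor coefficient.

1/384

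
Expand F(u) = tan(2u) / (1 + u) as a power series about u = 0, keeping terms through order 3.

Multiply the two series term by term and collect like powers.
[u^0] = 0;  [u^1] = 2;  [u^2] = -2;  [u^3] = 14/3.

14*u^3/3 - 2*u^2 + 2*u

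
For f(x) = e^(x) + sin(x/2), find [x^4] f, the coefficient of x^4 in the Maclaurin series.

1/24

Combine the two series term by term.
[x^0] = 1;  [x^1] = 3/2;  [x^2] = 1/2;  [x^3] = 7/48;  [x^4] = 1/24.
So c_4 = f^(4)(0)/4! = 1/24.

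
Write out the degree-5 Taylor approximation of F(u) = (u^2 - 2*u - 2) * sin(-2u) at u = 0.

28*u^5/15 - 8*u^4/3 - 14*u^3/3 + 4*u^2 + 4*u

Distribute the polynomial across the series and collect like powers.
[u^0] = 0;  [u^1] = 4;  [u^2] = 4;  [u^3] = -14/3;  [u^4] = -8/3;  [u^5] = 28/15.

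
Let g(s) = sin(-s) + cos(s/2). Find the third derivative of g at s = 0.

Expand each term separately and add.
From the series, [s^3] g = 1/6; multiply by 3! = 6 to get 1.

1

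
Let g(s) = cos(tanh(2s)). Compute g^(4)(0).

144

Let u equal the inner series; expand the outer function in u and truncate.
From the series, [s^4] g = 6; multiply by 4! = 24 to get 144.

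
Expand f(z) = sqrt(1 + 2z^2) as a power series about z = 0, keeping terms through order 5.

f(0) = 1
f′(0) = 0
f′′(0) = 2
f′′′(0) = 0
f^(4)(0) = -12
f^(5)(0) = 0
Then c_k = f^(k)(0)/k! gives each Taylor coefficient.

-z^4/2 + z^2 + 1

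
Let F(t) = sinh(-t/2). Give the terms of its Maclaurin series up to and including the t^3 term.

-t^3/48 - t/2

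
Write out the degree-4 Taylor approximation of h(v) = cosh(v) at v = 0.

h(0) = 1
h′(0) = 0
h′′(0) = 1
h′′′(0) = 0
h^(4)(0) = 1
Then c_k = h^(k)(0)/k! gives each Taylor coefficient.

v^4/24 + v^2/2 + 1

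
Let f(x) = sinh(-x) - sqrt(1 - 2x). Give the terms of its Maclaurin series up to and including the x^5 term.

13*x^5/15 + 5*x^4/8 + x^3/3 + x^2/2 - 1

Add the two expansions coefficient-wise.
f(0) = -1
f′(0) = 0
f′′(0) = 1
f′′′(0) = 2
f^(4)(0) = 15
f^(5)(0) = 104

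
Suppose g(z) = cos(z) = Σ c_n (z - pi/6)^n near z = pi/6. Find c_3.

1/12

g(pi/6) = sqrt(3)/2
g′(pi/6) = -1/2
g′′(pi/6) = -sqrt(3)/2
g′′′(pi/6) = 1/2
So c_3 = g′′′(pi/6)/3! = 1/12.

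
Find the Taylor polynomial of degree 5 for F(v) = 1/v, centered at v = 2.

Compute the successive derivatives at the expansion point and divide by k!.
[(v - 2)^0] = 1/2;  [(v - 2)^1] = -1/4;  [(v - 2)^2] = 1/8;  [(v - 2)^3] = -1/16;  [(v - 2)^4] = 1/32;  [(v - 2)^5] = -1/64.

-(v - 2)^5/64 + (v - 2)^4/32 - (v - 2)^3/16 + (v - 2)^2/8 - (v - 2)/4 + 1/2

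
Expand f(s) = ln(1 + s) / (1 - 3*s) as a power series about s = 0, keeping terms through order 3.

Expand 1/(denominator) as a geometric series and multiply by the numerator's series.
f(0) = 0
f′(0) = 1
f′′(0) = 5
f′′′(0) = 47

47*s^3/6 + 5*s^2/2 + s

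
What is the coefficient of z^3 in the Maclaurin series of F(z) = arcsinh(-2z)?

4/3

c_3 = F′′′(0)/3! = 4/3.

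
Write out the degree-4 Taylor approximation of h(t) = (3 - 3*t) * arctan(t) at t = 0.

Shift and add copies of the series according to the polynomial's terms.
h(0) = 0
h′(0) = 3
h′′(0) = -6
h′′′(0) = -6
h^(4)(0) = 24

t^4 - t^3 - 3*t^2 + 3*t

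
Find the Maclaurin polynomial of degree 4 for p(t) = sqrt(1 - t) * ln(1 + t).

Expand each factor separately, then convolve coefficients.
[t^0] = 0;  [t^1] = 1;  [t^2] = -1;  [t^3] = 11/24;  [t^4] = -5/12.

-5*t^4/12 + 11*t^3/24 - t^2 + t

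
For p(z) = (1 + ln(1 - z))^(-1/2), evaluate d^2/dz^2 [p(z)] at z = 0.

5/4

Substitute the inner expansion into the outer series and collect powers.
The coefficient of z^2 in the expansion is 5/8, so p′′(0) = 2! * (5/8) = 5/4.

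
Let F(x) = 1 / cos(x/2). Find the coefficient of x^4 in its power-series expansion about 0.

Invert the denominator's series and multiply.
F(0) = 1
F′(0) = 0
F′′(0) = 1/4
F′′′(0) = 0
F^(4)(0) = 5/16
So c_4 = F^(4)(0)/4! = 5/384.

5/384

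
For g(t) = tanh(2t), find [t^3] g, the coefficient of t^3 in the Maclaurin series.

-8/3

Apply the Taylor formula c_k = f^(k)(a)/k!.
g(0) = 0
g′(0) = 2
g′′(0) = 0
g′′′(0) = -16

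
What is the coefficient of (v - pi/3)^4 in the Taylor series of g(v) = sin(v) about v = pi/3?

g(pi/3) = sqrt(3)/2
g′(pi/3) = 1/2
g′′(pi/3) = -sqrt(3)/2
g′′′(pi/3) = -1/2
g^(4)(pi/3) = sqrt(3)/2
The Taylor polynomial is Σ g^(k)(pi/3)/k! · (v - pi/3)^k.

sqrt(3)/48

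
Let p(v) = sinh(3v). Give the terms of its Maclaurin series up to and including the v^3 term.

9*v^3/2 + 3*v

Compute the successive derivatives at the expansion point and divide by k!.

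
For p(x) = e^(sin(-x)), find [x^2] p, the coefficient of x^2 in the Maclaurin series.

1/2

Compose series: expand the inner function first, then feed it into the outer expansion.
p(0) = 1
p′(0) = -1
p′′(0) = 1
So c_2 = p′′(0)/2! = 1/2.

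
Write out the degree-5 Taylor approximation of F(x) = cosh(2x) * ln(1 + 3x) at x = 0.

Expand each factor separately, then convolve coefficients.

343*x^5/5 - 117*x^4/4 + 15*x^3 - 9*x^2/2 + 3*x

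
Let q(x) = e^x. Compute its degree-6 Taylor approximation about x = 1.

e*(x - 1)^6/720 + e*(x - 1)^5/120 + e*(x - 1)^4/24 + e*(x - 1)^3/6 + e*(x - 1)^2/2 + e*(x - 1) + e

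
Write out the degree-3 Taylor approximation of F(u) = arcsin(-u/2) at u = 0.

Compute the successive derivatives at the expansion point and divide by k!.
F(0) = 0
F′(0) = -1/2
F′′(0) = 0
F′′′(0) = -1/8

-u^3/48 - u/2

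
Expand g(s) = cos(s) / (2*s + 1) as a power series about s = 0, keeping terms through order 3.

Use 1/(1 - r) = Σ r^k on the denominator, then take the Cauchy product.
g(0) = 1
g′(0) = -2
g′′(0) = 7
g′′′(0) = -42

-7*s^3 + 7*s^2/2 - 2*s + 1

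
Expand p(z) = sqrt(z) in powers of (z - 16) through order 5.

7*(z - 16)^5/67108864 - 5*(z - 16)^4/2097152 + (z - 16)^3/16384 - (z - 16)^2/512 + (z - 16)/8 + 4

p(16) = 4
p′(16) = 1/8
p′′(16) = -1/256
p′′′(16) = 3/8192
p^(4)(16) = -15/262144
p^(5)(16) = 105/8388608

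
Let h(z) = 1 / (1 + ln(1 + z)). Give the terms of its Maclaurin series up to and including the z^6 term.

3289*z^6/360 - 347*z^5/60 + 11*z^4/3 - 7*z^3/3 + 3*z^2/2 - z + 1

Use the geometric series for the reciprocal, then substitute.
h(0) = 1
h′(0) = -1
h′′(0) = 3
h′′′(0) = -14
h^(4)(0) = 88
h^(5)(0) = -694
h^(6)(0) = 6578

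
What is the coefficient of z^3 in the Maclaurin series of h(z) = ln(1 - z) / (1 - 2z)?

Expand each factor separately, then convolve coefficients.
h(0) = 0
h′(0) = -1
h′′(0) = -5
h′′′(0) = -32

-16/3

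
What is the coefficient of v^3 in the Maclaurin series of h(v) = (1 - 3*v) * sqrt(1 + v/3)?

Shift and add copies of the series according to the polynomial's terms.
[v^0] = 1;  [v^1] = -17/6;  [v^2] = -37/72;  [v^3] = 19/432.

19/432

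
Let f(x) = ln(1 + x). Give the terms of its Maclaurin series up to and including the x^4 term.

-x^4/4 + x^3/3 - x^2/2 + x

Use the known series and substitute for the argument.
[x^0] = 0;  [x^1] = 1;  [x^2] = -1/2;  [x^3] = 1/3;  [x^4] = -1/4.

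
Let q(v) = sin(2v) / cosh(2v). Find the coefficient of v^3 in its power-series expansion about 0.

Invert the denominator's series and multiply.
q(0) = 0
q′(0) = 2
q′′(0) = 0
q′′′(0) = -32

-16/3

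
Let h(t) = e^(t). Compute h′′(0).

1

From the series, [t^2] h = 1/2; multiply by 2! = 2 to get 1.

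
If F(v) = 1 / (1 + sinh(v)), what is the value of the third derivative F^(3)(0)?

Write 1/(1+u) = 1 - u + u^2 - u^3 + ... and substitute the series for u.
The coefficient of v^3 in the expansion is -7/6, so F′′′(0) = 3! * (-7/6) = -7.

-7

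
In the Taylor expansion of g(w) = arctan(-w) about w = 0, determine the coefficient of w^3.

1/3

Use the known series and substitute for the argument.
[w^0] = 0;  [w^1] = -1;  [w^2] = 0;  [w^3] = 1/3.
So c_3 = g′′′(0)/3! = 1/3.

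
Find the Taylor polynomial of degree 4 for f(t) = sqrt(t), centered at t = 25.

-(t - 25)^4/2000000 + (t - 25)^3/50000 - (t - 25)^2/1000 + (t - 25)/10 + 5

f(25) = 5
f′(25) = 1/10
f′′(25) = -1/500
f′′′(25) = 3/25000
f^(4)(25) = -3/250000
Then c_k = f^(k)(25)/k! gives each Taylor coefficient.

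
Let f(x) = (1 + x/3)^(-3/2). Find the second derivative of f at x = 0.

From the series, [x^2] f = 5/24; multiply by 2! = 2 to get 5/12.

5/12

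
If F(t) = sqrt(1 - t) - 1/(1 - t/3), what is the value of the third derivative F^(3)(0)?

-43/72

Combine the two series term by term.
From the series, [t^3] F = -43/432; multiply by 3! = 6 to get -43/72.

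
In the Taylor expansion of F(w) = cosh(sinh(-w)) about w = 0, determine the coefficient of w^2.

1/2

Plug the Maclaurin series of the inner function into that of the outer and collect terms.
F(0) = 1
F′(0) = 0
F′′(0) = 1
So c_2 = F′′(0)/2! = 1/2.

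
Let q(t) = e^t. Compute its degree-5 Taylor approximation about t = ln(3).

(t - ln(3))^5/40 + (t - ln(3))^4/8 + (t - ln(3))^3/2 + 3*(t - ln(3))^2/2 + 3*(t - ln(3)) + 3

Apply the Taylor formula c_k = f^(k)(a)/k!.
q(ln(3)) = 3
q′(ln(3)) = 3
q′′(ln(3)) = 3
q′′′(ln(3)) = 3
q^(4)(ln(3)) = 3
q^(5)(ln(3)) = 3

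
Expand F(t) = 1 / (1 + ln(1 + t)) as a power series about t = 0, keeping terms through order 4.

11*t^4/3 - 7*t^3/3 + 3*t^2/2 - t + 1

Use the geometric series for the reciprocal, then substitute.
F(0) = 1
F′(0) = -1
F′′(0) = 3
F′′′(0) = -14
F^(4)(0) = 88
Dividing each by k! gives the coefficients c_0, ..., c_4.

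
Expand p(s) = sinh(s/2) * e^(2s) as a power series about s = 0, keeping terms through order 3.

Expand each factor separately, then convolve coefficients.

49*s^3/48 + s^2 + s/2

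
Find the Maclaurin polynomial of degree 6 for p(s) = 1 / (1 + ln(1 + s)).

3289*s^6/360 - 347*s^5/60 + 11*s^4/3 - 7*s^3/3 + 3*s^2/2 - s + 1

Use the geometric series for the reciprocal, then substitute.
p(0) = 1
p′(0) = -1
p′′(0) = 3
p′′′(0) = -14
p^(4)(0) = 88
p^(5)(0) = -694
p^(6)(0) = 6578
The Taylor polynomial is Σ p^(k)(0)/k! · s^k.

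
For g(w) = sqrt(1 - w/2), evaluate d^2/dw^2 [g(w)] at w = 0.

-1/16

From the series, [w^2] g = -1/32; multiply by 2! = 2 to get -1/16.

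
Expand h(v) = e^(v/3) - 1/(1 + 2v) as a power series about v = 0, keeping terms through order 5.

Combine the two series term by term.
h(0) = 0
h′(0) = 7/3
h′′(0) = -71/9
h′′′(0) = 1297/27
h^(4)(0) = -31103/81
h^(5)(0) = 933121/243

933121*v^5/29160 - 31103*v^4/1944 + 1297*v^3/162 - 71*v^2/18 + 7*v/3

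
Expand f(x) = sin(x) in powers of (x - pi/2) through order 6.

-(x - pi/2)^6/720 + (x - pi/2)^4/24 - (x - pi/2)^2/2 + 1

Compute the successive derivatives at the expansion point and divide by k!.
f(pi/2) = 1
f′(pi/2) = 0
f′′(pi/2) = -1
f′′′(pi/2) = 0
f^(4)(pi/2) = 1
f^(5)(pi/2) = 0
f^(6)(pi/2) = -1
Dividing each by k! gives the coefficients c_0, ..., c_6.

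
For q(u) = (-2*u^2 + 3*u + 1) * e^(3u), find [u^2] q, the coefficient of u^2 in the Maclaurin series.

Shift and add copies of the series according to the polynomial's terms.
[u^0] = 1;  [u^1] = 6;  [u^2] = 23/2.

23/2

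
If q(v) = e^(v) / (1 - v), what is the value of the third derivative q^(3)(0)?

Multiply the numerator's expansion by the denominator's geometric series.
From the series, [v^3] q = 8/3; multiply by 3! = 6 to get 16.

16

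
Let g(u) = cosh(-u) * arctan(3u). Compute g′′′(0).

-45

Take the Cauchy product of the two expansions.
The coefficient of u^3 in the expansion is -15/2, so g′′′(0) = 3! * (-15/2) = -45.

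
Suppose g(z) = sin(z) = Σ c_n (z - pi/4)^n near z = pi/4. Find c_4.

sqrt(2)/48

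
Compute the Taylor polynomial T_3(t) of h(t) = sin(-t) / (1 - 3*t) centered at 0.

Expand 1/(denominator) as a geometric series and multiply by the numerator's series.
h(0) = 0
h′(0) = -1
h′′(0) = -6
h′′′(0) = -53

-53*t^3/6 - 3*t^2 - t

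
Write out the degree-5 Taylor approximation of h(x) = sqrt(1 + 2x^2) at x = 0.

h(0) = 1
h′(0) = 0
h′′(0) = 2
h′′′(0) = 0
h^(4)(0) = -12
h^(5)(0) = 0
Then c_k = h^(k)(0)/k! gives each Taylor coefficient.

-x^4/2 + x^2 + 1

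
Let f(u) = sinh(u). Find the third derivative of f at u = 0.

1

From the series, [u^3] f = 1/6; multiply by 3! = 6 to get 1.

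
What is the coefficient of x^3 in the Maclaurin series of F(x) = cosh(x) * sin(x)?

1/3

Take the Cauchy product of the two expansions.
F(0) = 0
F′(0) = 1
F′′(0) = 0
F′′′(0) = 2
So c_3 = F′′′(0)/3! = 1/3.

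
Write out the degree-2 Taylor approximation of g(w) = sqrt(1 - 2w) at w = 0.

-w^2/2 - w + 1

Differentiate repeatedly and evaluate at the center.
g(0) = 1
g′(0) = -1
g′′(0) = -1
Then c_k = g^(k)(0)/k! gives each Taylor coefficient.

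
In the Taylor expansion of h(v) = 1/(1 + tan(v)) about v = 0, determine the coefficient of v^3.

-4/3

Substitute the inner expansion into the outer series and collect powers.
h(0) = 1
h′(0) = -1
h′′(0) = 2
h′′′(0) = -8
So c_3 = h′′′(0)/3! = -4/3.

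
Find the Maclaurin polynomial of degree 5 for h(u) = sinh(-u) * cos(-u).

u^5/30 + u^3/3 - u

Write out both Maclaurin series and multiply, keeping only the needed powers.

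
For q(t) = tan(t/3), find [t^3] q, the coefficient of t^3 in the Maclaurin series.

[t^0] = 0;  [t^1] = 1/3;  [t^2] = 0;  [t^3] = 1/81.

1/81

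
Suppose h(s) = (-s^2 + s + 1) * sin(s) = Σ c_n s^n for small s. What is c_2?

1

Shift and add copies of the series according to the polynomial's terms.
h(0) = 0
h′(0) = 1
h′′(0) = 2
Dividing each by k! gives the coefficients c_0, ..., c_2.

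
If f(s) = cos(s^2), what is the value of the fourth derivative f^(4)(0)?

-12

The coefficient of s^4 in the expansion is -1/2, so f^(4)(0) = 4! * (-1/2) = -12.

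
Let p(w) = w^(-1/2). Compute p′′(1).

3/4

From the series, [(w - 1)^2] p = 3/8; multiply by 2! = 2 to get 3/4.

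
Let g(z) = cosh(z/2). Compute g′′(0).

1/4

Apply the Taylor formula c_k = f^(k)(a)/k!.
The coefficient of z^2 in the expansion is 1/8, so g′′(0) = 2! * (1/8) = 1/4.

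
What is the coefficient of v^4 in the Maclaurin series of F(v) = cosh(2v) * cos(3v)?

-119/24

Take the Cauchy product of the two expansions.
F(0) = 1
F′(0) = 0
F′′(0) = -5
F′′′(0) = 0
F^(4)(0) = -119
Then c_k = F^(k)(0)/k! gives each Taylor coefficient.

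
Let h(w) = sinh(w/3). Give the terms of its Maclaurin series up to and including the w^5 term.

h(0) = 0
h′(0) = 1/3
h′′(0) = 0
h′′′(0) = 1/27
h^(4)(0) = 0
h^(5)(0) = 1/243
The Taylor polynomial is Σ h^(k)(0)/k! · w^k.

w^5/29160 + w^3/162 + w/3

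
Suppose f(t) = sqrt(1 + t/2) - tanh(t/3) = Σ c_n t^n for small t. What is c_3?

209/10368

Add the two expansions coefficient-wise.
[t^0] = 1;  [t^1] = -1/12;  [t^2] = -1/32;  [t^3] = 209/10368.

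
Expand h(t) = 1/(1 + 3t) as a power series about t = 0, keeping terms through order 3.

[t^0] = 1;  [t^1] = -3;  [t^2] = 9;  [t^3] = -27.

-27*t^3 + 9*t^2 - 3*t + 1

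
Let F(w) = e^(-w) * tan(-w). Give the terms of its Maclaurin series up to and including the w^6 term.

71*w^6/360 - 41*w^5/120 + w^4/2 - 5*w^3/6 + w^2 - w

Expand each factor separately, then convolve coefficients.
F(0) = 0
F′(0) = -1
F′′(0) = 2
F′′′(0) = -5
F^(4)(0) = 12
F^(5)(0) = -41
F^(6)(0) = 142
Dividing each by k! gives the coefficients c_0, ..., c_6.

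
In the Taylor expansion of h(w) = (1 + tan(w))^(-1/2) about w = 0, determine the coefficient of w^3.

-23/48

Let u equal the inner series; expand the outer function in u and truncate.
So c_3 = h′′′(0)/3! = -23/48.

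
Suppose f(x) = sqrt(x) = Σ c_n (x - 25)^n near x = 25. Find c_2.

Differentiate repeatedly and evaluate at the center.
f(25) = 5
f′(25) = 1/10
f′′(25) = -1/500
Then c_k = f^(k)(25)/k! gives each Taylor coefficient.

-1/1000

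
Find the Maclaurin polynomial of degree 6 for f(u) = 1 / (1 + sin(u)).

Expand as Σ (-1)^k u^k with u equal to the inner function's series.
[u^0] = 1;  [u^1] = -1;  [u^2] = 1;  [u^3] = -5/6;  [u^4] = 2/3;  [u^5] = -61/120;  [u^6] = 17/45.

17*u^6/45 - 61*u^5/120 + 2*u^4/3 - 5*u^3/6 + u^2 - u + 1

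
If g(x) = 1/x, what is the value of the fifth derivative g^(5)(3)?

The coefficient of (x - 3)^5 in the expansion is -1/729, so g^(5)(3) = 5! * (-1/729) = -40/243.

-40/243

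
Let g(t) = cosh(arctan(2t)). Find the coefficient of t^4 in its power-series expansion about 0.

Let u equal the inner series; expand the outer function in u and truncate.
[t^0] = 1;  [t^1] = 0;  [t^2] = 2;  [t^3] = 0;  [t^4] = -14/3.

-14/3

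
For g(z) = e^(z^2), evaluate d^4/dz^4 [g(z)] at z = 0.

Use the known series and substitute for the argument.
From the series, [z^4] g = 1/2; multiply by 4! = 24 to get 12.

12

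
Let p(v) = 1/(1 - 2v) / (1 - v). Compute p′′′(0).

90

Expand each factor separately, then convolve coefficients.
The coefficient of v^3 in the expansion is 15, so p′′′(0) = 3! * (15) = 90.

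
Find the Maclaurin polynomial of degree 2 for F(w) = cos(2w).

Compute the successive derivatives at the expansion point and divide by k!.
F(0) = 1
F′(0) = 0
F′′(0) = -4

1 - 2*w^2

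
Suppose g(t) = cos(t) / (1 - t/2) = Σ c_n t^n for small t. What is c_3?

-1/8

Multiply the two series term by term and collect like powers.
g(0) = 1
g′(0) = 1/2
g′′(0) = -1/2
g′′′(0) = -3/4
Then c_k = g^(k)(0)/k! gives each Taylor coefficient.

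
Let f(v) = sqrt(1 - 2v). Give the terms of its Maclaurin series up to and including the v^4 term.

-5*v^4/8 - v^3/2 - v^2/2 - v + 1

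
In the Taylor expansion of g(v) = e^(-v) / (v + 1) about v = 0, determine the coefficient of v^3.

-8/3

Multiply the numerator's expansion by the denominator's geometric series.
g(0) = 1
g′(0) = -2
g′′(0) = 5
g′′′(0) = -16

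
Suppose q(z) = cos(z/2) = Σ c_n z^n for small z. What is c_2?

-1/8

q(0) = 1
q′(0) = 0
q′′(0) = -1/4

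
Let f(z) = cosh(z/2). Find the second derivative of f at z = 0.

The coefficient of z^2 in the expansion is 1/8, so f′′(0) = 2! * (1/8) = 1/4.

1/4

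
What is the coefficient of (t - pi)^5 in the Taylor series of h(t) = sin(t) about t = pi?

-1/120

h(pi) = 0
h′(pi) = -1
h′′(pi) = 0
h′′′(pi) = 1
h^(4)(pi) = 0
h^(5)(pi) = -1
So c_5 = h^(5)(pi)/5! = -1/120.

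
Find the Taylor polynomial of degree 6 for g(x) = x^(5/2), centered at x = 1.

-5*(x - 1)^6/1024 + 3*(x - 1)^5/256 - 5*(x - 1)^4/128 + 5*(x - 1)^3/16 + 15*(x - 1)^2/8 + 5*(x - 1)/2 + 1

[(x - 1)^0] = 1;  [(x - 1)^1] = 5/2;  [(x - 1)^2] = 15/8;  [(x - 1)^3] = 5/16;  [(x - 1)^4] = -5/128;  [(x - 1)^5] = 3/256;  [(x - 1)^6] = -5/1024.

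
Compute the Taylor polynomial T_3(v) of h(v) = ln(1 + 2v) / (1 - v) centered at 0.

8*v^3/3 + 2*v

Multiply the numerator's expansion by the denominator's geometric series.
h(0) = 0
h′(0) = 2
h′′(0) = 0
h′′′(0) = 16
Dividing each by k! gives the coefficients c_0, ..., c_3.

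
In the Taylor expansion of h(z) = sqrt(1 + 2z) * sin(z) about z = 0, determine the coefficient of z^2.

1

Take the Cauchy product of the two expansions.
h(0) = 0
h′(0) = 1
h′′(0) = 2
The Taylor polynomial is Σ h^(k)(0)/k! · z^k.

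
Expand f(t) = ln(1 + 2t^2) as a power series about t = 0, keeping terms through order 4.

Compute the successive derivatives at the expansion point and divide by k!.
f(0) = 0
f′(0) = 0
f′′(0) = 4
f′′′(0) = 0
f^(4)(0) = -48

-2*t^4 + 2*t^2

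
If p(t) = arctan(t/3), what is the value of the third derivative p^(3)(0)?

From the series, [t^3] p = -1/81; multiply by 3! = 6 to get -2/27.

-2/27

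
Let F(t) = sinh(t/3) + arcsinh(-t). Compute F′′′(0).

28/27

Combine the two series term by term.
The coefficient of t^3 in the expansion is 14/81, so F′′′(0) = 3! * (14/81) = 28/27.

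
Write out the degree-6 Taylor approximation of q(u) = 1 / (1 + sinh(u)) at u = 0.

77*u^6/45 - 181*u^5/120 + 4*u^4/3 - 7*u^3/6 + u^2 - u + 1

Expand as Σ (-1)^k u^k with u equal to the inner function's series.
q(0) = 1
q′(0) = -1
q′′(0) = 2
q′′′(0) = -7
q^(4)(0) = 32
q^(5)(0) = -181
q^(6)(0) = 1232
The Taylor polynomial is Σ q^(k)(0)/k! · u^k.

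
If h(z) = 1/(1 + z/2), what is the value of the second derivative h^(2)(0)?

1/2

From the series, [z^2] h = 1/4; multiply by 2! = 2 to get 1/2.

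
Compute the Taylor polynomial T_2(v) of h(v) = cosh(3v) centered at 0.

[v^0] = 1;  [v^1] = 0;  [v^2] = 9/2.

9*v^2/2 + 1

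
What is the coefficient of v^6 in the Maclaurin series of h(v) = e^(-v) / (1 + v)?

1957/720

Expand each factor separately, then convolve coefficients.
h(0) = 1
h′(0) = -2
h′′(0) = 5
h′′′(0) = -16
h^(4)(0) = 65
h^(5)(0) = -326
h^(6)(0) = 1957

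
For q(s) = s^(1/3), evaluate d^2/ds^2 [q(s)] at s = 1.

The coefficient of (s - 1)^2 in the expansion is -1/9, so q′′(1) = 2! * (-1/9) = -2/9.

-2/9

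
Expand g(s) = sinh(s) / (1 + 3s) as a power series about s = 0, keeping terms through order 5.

Take the Cauchy product of the two expansions.
g(0) = 0
g′(0) = 1
g′′(0) = -6
g′′′(0) = 55
g^(4)(0) = -660
g^(5)(0) = 9901
Then c_k = g^(k)(0)/k! gives each Taylor coefficient.

9901*s^5/120 - 55*s^4/2 + 55*s^3/6 - 3*s^2 + s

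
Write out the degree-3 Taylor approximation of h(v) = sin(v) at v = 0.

h(0) = 0
h′(0) = 1
h′′(0) = 0
h′′′(0) = -1

-v^3/6 + v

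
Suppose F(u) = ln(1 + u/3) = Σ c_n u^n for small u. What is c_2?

-1/18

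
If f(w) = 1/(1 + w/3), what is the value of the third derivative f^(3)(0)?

From the series, [w^3] f = -1/27; multiply by 3! = 6 to get -2/9.

-2/9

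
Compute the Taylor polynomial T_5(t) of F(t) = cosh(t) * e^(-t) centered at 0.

-2*t^5/15 + t^4/3 - 2*t^3/3 + t^2 - t + 1

Multiply the two series term by term and collect like powers.
F(0) = 1
F′(0) = -1
F′′(0) = 2
F′′′(0) = -4
F^(4)(0) = 8
F^(5)(0) = -16
Then c_k = F^(k)(0)/k! gives each Taylor coefficient.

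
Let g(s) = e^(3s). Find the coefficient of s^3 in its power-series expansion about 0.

c_3 = g′′′(0)/3! = 9/2.

9/2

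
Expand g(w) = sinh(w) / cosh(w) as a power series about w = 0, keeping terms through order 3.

Invert the denominator's series and multiply.
g(0) = 0
g′(0) = 1
g′′(0) = 0
g′′′(0) = -2

-w^3/3 + w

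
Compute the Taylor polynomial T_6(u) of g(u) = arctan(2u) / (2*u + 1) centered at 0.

-832*u^6/15 + 416*u^5/15 - 32*u^4/3 + 16*u^3/3 - 4*u^2 + 2*u

Multiply the numerator's expansion by the denominator's geometric series.
g(0) = 0
g′(0) = 2
g′′(0) = -8
g′′′(0) = 32
g^(4)(0) = -256
g^(5)(0) = 3328
g^(6)(0) = -39936
Dividing each by k! gives the coefficients c_0, ..., c_6.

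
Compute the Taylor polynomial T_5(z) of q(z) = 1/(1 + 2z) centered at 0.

-32*z^5 + 16*z^4 - 8*z^3 + 4*z^2 - 2*z + 1

q(0) = 1
q′(0) = -2
q′′(0) = 8
q′′′(0) = -48
q^(4)(0) = 384
q^(5)(0) = -3840
Dividing each by k! gives the coefficients c_0, ..., c_5.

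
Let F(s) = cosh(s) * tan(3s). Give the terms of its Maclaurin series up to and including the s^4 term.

21*s^3/2 + 3*s

Take the Cauchy product of the two expansions.
F(0) = 0
F′(0) = 3
F′′(0) = 0
F′′′(0) = 63
F^(4)(0) = 0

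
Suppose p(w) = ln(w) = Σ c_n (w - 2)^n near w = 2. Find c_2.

-1/8

Differentiate repeatedly and evaluate at the center.
p(2) = ln(2)
p′(2) = 1/2
p′′(2) = -1/4
The Taylor polynomial is Σ p^(k)(2)/k! · (w - 2)^k.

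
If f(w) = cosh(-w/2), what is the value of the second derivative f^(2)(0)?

1/4

Compute the successive derivatives at the expansion point and divide by k!.
The coefficient of w^2 in the expansion is 1/8, so f′′(0) = 2! * (1/8) = 1/4.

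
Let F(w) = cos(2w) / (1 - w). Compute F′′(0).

Use 1/(1 - r) = Σ r^k on the denominator, then take the Cauchy product.
From the series, [w^2] F = -1; multiply by 2! = 2 to get -2.

-2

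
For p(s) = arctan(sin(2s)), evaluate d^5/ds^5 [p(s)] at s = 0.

Let u equal the inner series; expand the outer function in u and truncate.
From the series, [s^5] p = 12; multiply by 5! = 120 to get 1440.

1440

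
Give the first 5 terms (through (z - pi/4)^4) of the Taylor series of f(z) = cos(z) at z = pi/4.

sqrt(2)*(z - pi/4)^4/48 + sqrt(2)*(z - pi/4)^3/12 - sqrt(2)*(z - pi/4)^2/4 - sqrt(2)*(z - pi/4)/2 + sqrt(2)/2

[(z - pi/4)^0] = sqrt(2)/2;  [(z - pi/4)^1] = -sqrt(2)/2;  [(z - pi/4)^2] = -sqrt(2)/4;  [(z - pi/4)^3] = sqrt(2)/12;  [(z - pi/4)^4] = sqrt(2)/48.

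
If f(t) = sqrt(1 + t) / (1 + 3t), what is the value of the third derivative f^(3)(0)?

-1059/8

Multiply the two series term by term and collect like powers.
From the series, [t^3] f = -353/16; multiply by 3! = 6 to get -1059/8.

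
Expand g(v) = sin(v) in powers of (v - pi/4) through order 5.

sqrt(2)*(v - pi/4)^5/240 + sqrt(2)*(v - pi/4)^4/48 - sqrt(2)*(v - pi/4)^3/12 - sqrt(2)*(v - pi/4)^2/4 + sqrt(2)*(v - pi/4)/2 + sqrt(2)/2

Differentiate repeatedly and evaluate at the center.
g(pi/4) = sqrt(2)/2
g′(pi/4) = sqrt(2)/2
g′′(pi/4) = -sqrt(2)/2
g′′′(pi/4) = -sqrt(2)/2
g^(4)(pi/4) = sqrt(2)/2
g^(5)(pi/4) = sqrt(2)/2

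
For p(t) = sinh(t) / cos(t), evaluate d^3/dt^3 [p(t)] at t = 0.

4

Write the quotient as an unknown series and match coefficients against numerator = denominator · series.
The coefficient of t^3 in the expansion is 2/3, so p′′′(0) = 3! * (2/3) = 4.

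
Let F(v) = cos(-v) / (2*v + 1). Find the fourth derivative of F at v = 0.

337

Use 1/(1 - r) = Σ r^k on the denominator, then take the Cauchy product.
From the series, [v^4] F = 337/24; multiply by 4! = 24 to get 337.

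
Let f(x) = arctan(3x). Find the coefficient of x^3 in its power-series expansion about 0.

-9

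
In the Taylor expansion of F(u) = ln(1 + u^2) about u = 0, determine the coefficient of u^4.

F(0) = 0
F′(0) = 0
F′′(0) = 2
F′′′(0) = 0
F^(4)(0) = -12
So c_4 = F^(4)(0)/4! = -1/2.

-1/2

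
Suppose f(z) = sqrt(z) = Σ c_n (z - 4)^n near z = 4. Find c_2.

c_2 = f′′(4)/2! = -1/64.

-1/64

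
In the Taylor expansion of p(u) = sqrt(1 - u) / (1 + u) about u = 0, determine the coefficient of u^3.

-23/16

Take the Cauchy product of the two expansions.
p(0) = 1
p′(0) = -3/2
p′′(0) = 11/4
p′′′(0) = -69/8
The Taylor polynomial is Σ p^(k)(0)/k! · u^k.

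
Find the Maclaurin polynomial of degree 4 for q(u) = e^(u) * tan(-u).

Multiply the two series term by term and collect like powers.
[u^0] = 0;  [u^1] = -1;  [u^2] = -1;  [u^3] = -5/6;  [u^4] = -1/2.

-u^4/2 - 5*u^3/6 - u^2 - u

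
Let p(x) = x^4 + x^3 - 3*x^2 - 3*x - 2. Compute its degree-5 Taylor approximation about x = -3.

(x + 3)^4 - 11*(x + 3)^3 + 42*(x + 3)^2 - 66*(x + 3) + 34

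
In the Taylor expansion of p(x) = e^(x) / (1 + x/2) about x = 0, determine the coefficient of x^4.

Expand each factor separately, then convolve coefficients.
[x^0] = 1;  [x^1] = 1/2;  [x^2] = 1/4;  [x^3] = 1/24;  [x^4] = 1/48.

1/48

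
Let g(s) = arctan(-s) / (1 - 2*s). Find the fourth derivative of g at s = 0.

-176

Use 1/(1 - r) = Σ r^k on the denominator, then take the Cauchy product.
The coefficient of s^4 in the expansion is -22/3, so g^(4)(0) = 4! * (-22/3) = -176.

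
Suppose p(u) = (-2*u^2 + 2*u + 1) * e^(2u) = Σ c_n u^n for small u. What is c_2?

Distribute the polynomial across the series and collect like powers.
So c_2 = p′′(0)/2! = 4.

4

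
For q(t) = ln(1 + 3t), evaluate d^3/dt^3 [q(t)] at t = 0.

The coefficient of t^3 in the expansion is 9, so q′′′(0) = 3! * (9) = 54.

54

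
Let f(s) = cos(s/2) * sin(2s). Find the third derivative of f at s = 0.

-19/2

Take the Cauchy product of the two expansions.
From the series, [s^3] f = -19/12; multiply by 3! = 6 to get -19/2.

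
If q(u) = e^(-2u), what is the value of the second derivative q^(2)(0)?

4

The coefficient of u^2 in the expansion is 2, so q′′(0) = 2! * (2) = 4.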